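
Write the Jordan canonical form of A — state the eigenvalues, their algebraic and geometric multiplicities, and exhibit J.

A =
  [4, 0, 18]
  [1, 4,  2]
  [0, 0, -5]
J_1(-5) ⊕ J_2(4)

The characteristic polynomial is
  det(x·I − A) = x^3 - 3*x^2 - 24*x + 80 = (x - 4)^2*(x + 5)

Eigenvalues and multiplicities (the geometric multiplicity of λ is n − rank(A − λI), which equals the number of Jordan blocks for λ):
  λ = -5: algebraic multiplicity = 1, geometric multiplicity = 1
  λ = 4: algebraic multiplicity = 2, geometric multiplicity = 1

Determining the block sizes for each eigenvalue:
  λ = -5: one block (gm = 1), so the single block has size am = 1 → block sizes [1]
  λ = 4: one block (gm = 1), so the single block has size am = 2 → block sizes [2]

Assembling the blocks gives a Jordan form
J =
  [-5, 0, 0]
  [ 0, 4, 1]
  [ 0, 0, 4]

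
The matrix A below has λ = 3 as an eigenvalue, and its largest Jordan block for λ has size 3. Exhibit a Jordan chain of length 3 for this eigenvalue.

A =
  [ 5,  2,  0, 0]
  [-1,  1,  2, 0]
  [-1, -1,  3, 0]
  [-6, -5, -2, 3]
A Jordan chain for λ = 3 of length 3:
v_1 = (2, -2, -1, -5)ᵀ
v_2 = (2, -1, -1, -6)ᵀ
v_3 = (1, 0, 0, 0)ᵀ

Let N = A − (3)·I. We want v_3 with N^3 v_3 = 0 but N^2 v_3 ≠ 0; then v_{j-1} := N · v_j for j = 3, …, 2.

Pick v_3 = (1, 0, 0, 0)ᵀ.
Then v_2 = N · v_3 = (2, -1, -1, -6)ᵀ.
Then v_1 = N · v_2 = (2, -2, -1, -5)ᵀ.

Sanity check: (A − (3)·I) v_1 = (0, 0, 0, 0)ᵀ = 0. ✓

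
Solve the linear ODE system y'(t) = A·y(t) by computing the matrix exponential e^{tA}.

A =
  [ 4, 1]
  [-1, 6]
e^{tA} =
  [-t*exp(5*t) + exp(5*t), t*exp(5*t)]
  [-t*exp(5*t), t*exp(5*t) + exp(5*t)]

Strategy: write A = P · J · P⁻¹ where J is a Jordan canonical form, so e^{tA} = P · e^{tJ} · P⁻¹, and e^{tJ} can be computed block-by-block.

A has Jordan form
J =
  [5, 1]
  [0, 5]
(up to reordering of blocks).

Per-block formulas:
  For a 2×2 Jordan block J_2(5): exp(t · J_2(5)) = e^(5t)·(I + t·N), where N is the 2×2 nilpotent shift.

After assembling e^{tJ} and conjugating by P, we get:

e^{tA} =
  [-t*exp(5*t) + exp(5*t), t*exp(5*t)]
  [-t*exp(5*t), t*exp(5*t) + exp(5*t)]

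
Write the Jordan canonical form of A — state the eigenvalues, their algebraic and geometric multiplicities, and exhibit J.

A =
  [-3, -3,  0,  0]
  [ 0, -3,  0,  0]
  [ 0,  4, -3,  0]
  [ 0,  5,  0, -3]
J_2(-3) ⊕ J_1(-3) ⊕ J_1(-3)

The characteristic polynomial is
  det(x·I − A) = x^4 + 12*x^3 + 54*x^2 + 108*x + 81 = (x + 3)^4

Eigenvalues and multiplicities (the geometric multiplicity of λ is n − rank(A − λI), which equals the number of Jordan blocks for λ):
  λ = -3: algebraic multiplicity = 4, geometric multiplicity = 3

Determining the block sizes for each eigenvalue:
  λ = -3: 3 blocks summing to 4 forces exactly one block of size 2 and the rest size 1 → block sizes [2, 1, 1]

Assembling the blocks gives a Jordan form
J =
  [-3,  1,  0,  0]
  [ 0, -3,  0,  0]
  [ 0,  0, -3,  0]
  [ 0,  0,  0, -3]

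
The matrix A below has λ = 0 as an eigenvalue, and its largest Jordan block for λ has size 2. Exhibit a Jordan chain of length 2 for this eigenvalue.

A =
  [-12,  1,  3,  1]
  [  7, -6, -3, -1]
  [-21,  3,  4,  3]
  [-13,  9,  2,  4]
A Jordan chain for λ = 0 of length 2:
v_1 = (-4, 4, -12, -16)ᵀ
v_2 = (1, -1, 3, 0)ᵀ

Let N = A − (0)·I. We want v_2 with N^2 v_2 = 0 but N^1 v_2 ≠ 0; then v_{j-1} := N · v_j for j = 2, …, 2.

Pick v_2 = (1, -1, 3, 0)ᵀ.
Then v_1 = N · v_2 = (-4, 4, -12, -16)ᵀ.

Sanity check: (A − (0)·I) v_1 = (0, 0, 0, 0)ᵀ = 0. ✓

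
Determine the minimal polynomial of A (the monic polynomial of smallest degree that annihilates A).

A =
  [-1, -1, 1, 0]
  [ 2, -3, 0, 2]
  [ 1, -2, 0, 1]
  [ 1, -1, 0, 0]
x^3 + 3*x^2 + 3*x + 1

The characteristic polynomial is χ_A(x) = (x + 1)^4, so the eigenvalues are known. The minimal polynomial is
  m_A(x) = Π_λ (x − λ)^{k_λ}
where k_λ is the size of the *largest* Jordan block for λ (equivalently, the smallest k with (A − λI)^k v = 0 for every generalised eigenvector v of λ).

  λ = -1: largest Jordan block has size 3, contributing (x + 1)^3

So m_A(x) = (x + 1)^3 = x^3 + 3*x^2 + 3*x + 1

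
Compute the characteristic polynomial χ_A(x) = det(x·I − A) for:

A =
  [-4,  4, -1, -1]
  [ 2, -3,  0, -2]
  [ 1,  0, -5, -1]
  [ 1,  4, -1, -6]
x^4 + 18*x^3 + 120*x^2 + 350*x + 375

Expanding det(x·I − A) (e.g. by cofactor expansion or by noting that A is similar to its Jordan form J, which has the same characteristic polynomial as A) gives
  χ_A(x) = x^4 + 18*x^3 + 120*x^2 + 350*x + 375
which factors as (x + 3)*(x + 5)^3. The eigenvalues (with algebraic multiplicities) are λ = -5 with multiplicity 3, λ = -3 with multiplicity 1.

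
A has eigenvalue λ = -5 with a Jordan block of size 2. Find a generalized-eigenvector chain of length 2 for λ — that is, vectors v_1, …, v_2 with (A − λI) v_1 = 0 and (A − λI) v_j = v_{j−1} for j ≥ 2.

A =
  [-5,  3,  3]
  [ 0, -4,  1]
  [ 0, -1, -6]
A Jordan chain for λ = -5 of length 2:
v_1 = (3, 1, -1)ᵀ
v_2 = (0, 1, 0)ᵀ

Let N = A − (-5)·I. We want v_2 with N^2 v_2 = 0 but N^1 v_2 ≠ 0; then v_{j-1} := N · v_j for j = 2, …, 2.

Pick v_2 = (0, 1, 0)ᵀ.
Then v_1 = N · v_2 = (3, 1, -1)ᵀ.

Sanity check: (A − (-5)·I) v_1 = (0, 0, 0)ᵀ = 0. ✓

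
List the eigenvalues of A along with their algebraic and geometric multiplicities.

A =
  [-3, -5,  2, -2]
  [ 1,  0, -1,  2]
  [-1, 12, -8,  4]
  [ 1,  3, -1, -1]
λ = -3: alg = 4, geom = 2

Step 1 — factor the characteristic polynomial to read off the algebraic multiplicities:
  χ_A(x) = (x + 3)^4

Step 2 — compute geometric multiplicities via the rank-nullity identity g(λ) = n − rank(A − λI):
  rank(A − (-3)·I) = 2, so dim ker(A − (-3)·I) = n − 2 = 2

Summary:
  λ = -3: algebraic multiplicity = 4, geometric multiplicity = 2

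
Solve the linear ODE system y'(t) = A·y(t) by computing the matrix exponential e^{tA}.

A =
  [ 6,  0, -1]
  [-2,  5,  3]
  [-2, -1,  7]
e^{tA} =
  [t^2*exp(6*t) + exp(6*t), t^2*exp(6*t)/2, -t^2*exp(6*t)/2 - t*exp(6*t)]
  [-2*t^2*exp(6*t) - 2*t*exp(6*t), -t^2*exp(6*t) - t*exp(6*t) + exp(6*t), t^2*exp(6*t) + 3*t*exp(6*t)]
  [-2*t*exp(6*t), -t*exp(6*t), t*exp(6*t) + exp(6*t)]

Strategy: write A = P · J · P⁻¹ where J is a Jordan canonical form, so e^{tA} = P · e^{tJ} · P⁻¹, and e^{tJ} can be computed block-by-block.

A has Jordan form
J =
  [6, 1, 0]
  [0, 6, 1]
  [0, 0, 6]
(up to reordering of blocks).

Per-block formulas:
  For a 3×3 Jordan block J_3(6): exp(t · J_3(6)) = e^(6t)·(I + t·N + (t^2/2)·N^2), where N is the 3×3 nilpotent shift.

After assembling e^{tJ} and conjugating by P, we get:

e^{tA} =
  [t^2*exp(6*t) + exp(6*t), t^2*exp(6*t)/2, -t^2*exp(6*t)/2 - t*exp(6*t)]
  [-2*t^2*exp(6*t) - 2*t*exp(6*t), -t^2*exp(6*t) - t*exp(6*t) + exp(6*t), t^2*exp(6*t) + 3*t*exp(6*t)]
  [-2*t*exp(6*t), -t*exp(6*t), t*exp(6*t) + exp(6*t)]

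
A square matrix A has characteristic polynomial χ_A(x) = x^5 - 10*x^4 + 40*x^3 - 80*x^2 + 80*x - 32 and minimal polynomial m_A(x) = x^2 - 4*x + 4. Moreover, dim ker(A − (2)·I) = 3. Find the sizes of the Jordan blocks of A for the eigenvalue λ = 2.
Block sizes for λ = 2: [2, 2, 1]

Step 1 — from the characteristic polynomial, algebraic multiplicity of λ = 2 is 5. From dim ker(A − (2)·I) = 3, there are exactly 3 Jordan blocks for λ = 2.
Step 2 — from the minimal polynomial, the factor (x − 2)^2 tells us the largest block for λ = 2 has size 2.
Step 3 — with total size 5, 3 blocks, and largest block 2, the block sizes (in nonincreasing order) are [2, 2, 1].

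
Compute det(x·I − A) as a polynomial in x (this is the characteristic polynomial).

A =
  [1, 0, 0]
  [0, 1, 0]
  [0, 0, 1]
x^3 - 3*x^2 + 3*x - 1

Expanding det(x·I − A) (e.g. by cofactor expansion or by noting that A is similar to its Jordan form J, which has the same characteristic polynomial as A) gives
  χ_A(x) = x^3 - 3*x^2 + 3*x - 1
which factors as (x - 1)^3. The eigenvalues (with algebraic multiplicities) are λ = 1 with multiplicity 3.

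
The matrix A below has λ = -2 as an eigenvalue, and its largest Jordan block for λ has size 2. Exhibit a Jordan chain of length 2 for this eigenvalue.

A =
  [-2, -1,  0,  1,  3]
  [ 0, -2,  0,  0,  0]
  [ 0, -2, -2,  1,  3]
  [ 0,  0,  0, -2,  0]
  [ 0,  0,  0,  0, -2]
A Jordan chain for λ = -2 of length 2:
v_1 = (-1, 0, -2, 0, 0)ᵀ
v_2 = (0, 1, 0, 0, 0)ᵀ

Let N = A − (-2)·I. We want v_2 with N^2 v_2 = 0 but N^1 v_2 ≠ 0; then v_{j-1} := N · v_j for j = 2, …, 2.

Pick v_2 = (0, 1, 0, 0, 0)ᵀ.
Then v_1 = N · v_2 = (-1, 0, -2, 0, 0)ᵀ.

Sanity check: (A − (-2)·I) v_1 = (0, 0, 0, 0, 0)ᵀ = 0. ✓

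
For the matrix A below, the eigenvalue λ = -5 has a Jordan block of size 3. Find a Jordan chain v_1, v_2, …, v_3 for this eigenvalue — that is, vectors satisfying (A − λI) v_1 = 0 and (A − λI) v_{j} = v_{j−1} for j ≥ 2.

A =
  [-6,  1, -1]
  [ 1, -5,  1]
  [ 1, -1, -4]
A Jordan chain for λ = -5 of length 3:
v_1 = (1, 0, -1)ᵀ
v_2 = (-1, 1, 1)ᵀ
v_3 = (1, 0, 0)ᵀ

Let N = A − (-5)·I. We want v_3 with N^3 v_3 = 0 but N^2 v_3 ≠ 0; then v_{j-1} := N · v_j for j = 3, …, 2.

Pick v_3 = (1, 0, 0)ᵀ.
Then v_2 = N · v_3 = (-1, 1, 1)ᵀ.
Then v_1 = N · v_2 = (1, 0, -1)ᵀ.

Sanity check: (A − (-5)·I) v_1 = (0, 0, 0)ᵀ = 0. ✓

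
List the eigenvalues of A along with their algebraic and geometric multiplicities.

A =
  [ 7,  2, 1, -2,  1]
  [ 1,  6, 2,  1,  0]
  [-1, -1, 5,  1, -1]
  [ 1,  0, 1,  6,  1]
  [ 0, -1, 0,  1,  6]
λ = 6: alg = 5, geom = 2

Step 1 — factor the characteristic polynomial to read off the algebraic multiplicities:
  χ_A(x) = (x - 6)^5

Step 2 — compute geometric multiplicities via the rank-nullity identity g(λ) = n − rank(A − λI):
  rank(A − (6)·I) = 3, so dim ker(A − (6)·I) = n − 3 = 2

Summary:
  λ = 6: algebraic multiplicity = 5, geometric multiplicity = 2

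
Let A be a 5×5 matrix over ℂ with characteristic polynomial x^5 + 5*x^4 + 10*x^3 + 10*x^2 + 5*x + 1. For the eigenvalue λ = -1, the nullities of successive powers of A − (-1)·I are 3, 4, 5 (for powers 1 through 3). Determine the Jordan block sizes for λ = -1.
Block sizes for λ = -1: [3, 1, 1]

From the dimensions of kernels of powers, the number of Jordan blocks of size at least j is d_j − d_{j−1} where d_j = dim ker(N^j) (with d_0 = 0). Computing the differences gives [3, 1, 1].
The number of blocks of size exactly k is (#blocks of size ≥ k) − (#blocks of size ≥ k + 1), so the partition is: 2 block(s) of size 1, 1 block(s) of size 3.
In nonincreasing order the block sizes are [3, 1, 1].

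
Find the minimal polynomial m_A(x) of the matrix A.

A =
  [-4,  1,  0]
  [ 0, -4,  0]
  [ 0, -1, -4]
x^2 + 8*x + 16

The characteristic polynomial is χ_A(x) = (x + 4)^3, so the eigenvalues are known. The minimal polynomial is
  m_A(x) = Π_λ (x − λ)^{k_λ}
where k_λ is the size of the *largest* Jordan block for λ (equivalently, the smallest k with (A − λI)^k v = 0 for every generalised eigenvector v of λ).

  λ = -4: largest Jordan block has size 2, contributing (x + 4)^2

So m_A(x) = (x + 4)^2 = x^2 + 8*x + 16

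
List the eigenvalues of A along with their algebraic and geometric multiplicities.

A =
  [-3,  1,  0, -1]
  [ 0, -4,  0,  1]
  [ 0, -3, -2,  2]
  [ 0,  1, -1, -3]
λ = -3: alg = 4, geom = 2

Step 1 — factor the characteristic polynomial to read off the algebraic multiplicities:
  χ_A(x) = (x + 3)^4

Step 2 — compute geometric multiplicities via the rank-nullity identity g(λ) = n − rank(A − λI):
  rank(A − (-3)·I) = 2, so dim ker(A − (-3)·I) = n − 2 = 2

Summary:
  λ = -3: algebraic multiplicity = 4, geometric multiplicity = 2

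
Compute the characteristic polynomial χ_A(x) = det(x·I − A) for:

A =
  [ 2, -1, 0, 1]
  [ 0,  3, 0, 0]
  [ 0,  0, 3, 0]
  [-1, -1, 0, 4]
x^4 - 12*x^3 + 54*x^2 - 108*x + 81

Expanding det(x·I − A) (e.g. by cofactor expansion or by noting that A is similar to its Jordan form J, which has the same characteristic polynomial as A) gives
  χ_A(x) = x^4 - 12*x^3 + 54*x^2 - 108*x + 81
which factors as (x - 3)^4. The eigenvalues (with algebraic multiplicities) are λ = 3 with multiplicity 4.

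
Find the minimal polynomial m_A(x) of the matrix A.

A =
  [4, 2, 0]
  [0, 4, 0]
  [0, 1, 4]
x^2 - 8*x + 16

The characteristic polynomial is χ_A(x) = (x - 4)^3, so the eigenvalues are known. The minimal polynomial is
  m_A(x) = Π_λ (x − λ)^{k_λ}
where k_λ is the size of the *largest* Jordan block for λ (equivalently, the smallest k with (A − λI)^k v = 0 for every generalised eigenvector v of λ).

  λ = 4: largest Jordan block has size 2, contributing (x − 4)^2

So m_A(x) = (x - 4)^2 = x^2 - 8*x + 16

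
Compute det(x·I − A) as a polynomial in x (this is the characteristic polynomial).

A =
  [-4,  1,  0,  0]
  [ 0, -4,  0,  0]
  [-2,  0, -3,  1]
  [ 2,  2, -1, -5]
x^4 + 16*x^3 + 96*x^2 + 256*x + 256

Expanding det(x·I − A) (e.g. by cofactor expansion or by noting that A is similar to its Jordan form J, which has the same characteristic polynomial as A) gives
  χ_A(x) = x^4 + 16*x^3 + 96*x^2 + 256*x + 256
which factors as (x + 4)^4. The eigenvalues (with algebraic multiplicities) are λ = -4 with multiplicity 4.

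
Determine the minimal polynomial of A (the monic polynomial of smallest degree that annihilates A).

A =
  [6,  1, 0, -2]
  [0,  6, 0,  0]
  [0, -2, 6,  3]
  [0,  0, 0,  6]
x^2 - 12*x + 36

The characteristic polynomial is χ_A(x) = (x - 6)^4, so the eigenvalues are known. The minimal polynomial is
  m_A(x) = Π_λ (x − λ)^{k_λ}
where k_λ is the size of the *largest* Jordan block for λ (equivalently, the smallest k with (A − λI)^k v = 0 for every generalised eigenvector v of λ).

  λ = 6: largest Jordan block has size 2, contributing (x − 6)^2

So m_A(x) = (x - 6)^2 = x^2 - 12*x + 36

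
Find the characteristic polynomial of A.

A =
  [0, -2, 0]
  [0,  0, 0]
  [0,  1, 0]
x^3

Expanding det(x·I − A) (e.g. by cofactor expansion or by noting that A is similar to its Jordan form J, which has the same characteristic polynomial as A) gives
  χ_A(x) = x^3
which factors as x^3. The eigenvalues (with algebraic multiplicities) are λ = 0 with multiplicity 3.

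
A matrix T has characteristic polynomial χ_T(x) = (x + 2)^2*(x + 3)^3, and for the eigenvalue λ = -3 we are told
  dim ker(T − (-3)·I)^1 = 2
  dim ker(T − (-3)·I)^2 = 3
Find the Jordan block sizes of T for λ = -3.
Block sizes for λ = -3: [2, 1]

From the dimensions of kernels of powers, the number of Jordan blocks of size at least j is d_j − d_{j−1} where d_j = dim ker(N^j) (with d_0 = 0). Computing the differences gives [2, 1].
The number of blocks of size exactly k is (#blocks of size ≥ k) − (#blocks of size ≥ k + 1), so the partition is: 1 block(s) of size 1, 1 block(s) of size 2.
In nonincreasing order the block sizes are [2, 1].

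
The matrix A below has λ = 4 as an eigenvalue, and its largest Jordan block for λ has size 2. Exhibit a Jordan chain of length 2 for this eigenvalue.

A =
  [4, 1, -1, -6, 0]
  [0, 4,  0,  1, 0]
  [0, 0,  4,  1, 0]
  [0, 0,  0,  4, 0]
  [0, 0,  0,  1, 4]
A Jordan chain for λ = 4 of length 2:
v_1 = (1, 0, 0, 0, 0)ᵀ
v_2 = (0, 1, 0, 0, 0)ᵀ

Let N = A − (4)·I. We want v_2 with N^2 v_2 = 0 but N^1 v_2 ≠ 0; then v_{j-1} := N · v_j for j = 2, …, 2.

Pick v_2 = (0, 1, 0, 0, 0)ᵀ.
Then v_1 = N · v_2 = (1, 0, 0, 0, 0)ᵀ.

Sanity check: (A − (4)·I) v_1 = (0, 0, 0, 0, 0)ᵀ = 0. ✓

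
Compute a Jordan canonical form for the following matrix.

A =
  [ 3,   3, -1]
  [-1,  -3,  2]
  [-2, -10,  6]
J_3(2)

The characteristic polynomial is
  det(x·I − A) = x^3 - 6*x^2 + 12*x - 8 = (x - 2)^3

Eigenvalues and multiplicities (the geometric multiplicity of λ is n − rank(A − λI), which equals the number of Jordan blocks for λ):
  λ = 2: algebraic multiplicity = 3, geometric multiplicity = 1

Determining the block sizes for each eigenvalue:
  λ = 2: one block (gm = 1), so the single block has size am = 3 → block sizes [3]

Assembling the blocks gives a Jordan form
J =
  [2, 1, 0]
  [0, 2, 1]
  [0, 0, 2]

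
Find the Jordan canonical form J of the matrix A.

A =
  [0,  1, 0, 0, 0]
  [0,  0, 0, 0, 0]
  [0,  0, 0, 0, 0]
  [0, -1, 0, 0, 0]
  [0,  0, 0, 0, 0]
J_2(0) ⊕ J_1(0) ⊕ J_1(0) ⊕ J_1(0)

The characteristic polynomial is
  det(x·I − A) = x^5

Eigenvalues and multiplicities (the geometric multiplicity of λ is n − rank(A − λI), which equals the number of Jordan blocks for λ):
  λ = 0: algebraic multiplicity = 5, geometric multiplicity = 4

Determining the block sizes for each eigenvalue:
  λ = 0: 4 blocks summing to 5 forces exactly one block of size 2 and the rest size 1 → block sizes [2, 1, 1, 1]

Assembling the blocks gives a Jordan form
J =
  [0, 1, 0, 0, 0]
  [0, 0, 0, 0, 0]
  [0, 0, 0, 0, 0]
  [0, 0, 0, 0, 0]
  [0, 0, 0, 0, 0]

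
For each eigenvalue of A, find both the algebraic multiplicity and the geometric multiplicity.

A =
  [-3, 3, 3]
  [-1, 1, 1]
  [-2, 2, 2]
λ = 0: alg = 3, geom = 2

Step 1 — factor the characteristic polynomial to read off the algebraic multiplicities:
  χ_A(x) = x^3

Step 2 — compute geometric multiplicities via the rank-nullity identity g(λ) = n − rank(A − λI):
  rank(A − (0)·I) = 1, so dim ker(A − (0)·I) = n − 1 = 2

Summary:
  λ = 0: algebraic multiplicity = 3, geometric multiplicity = 2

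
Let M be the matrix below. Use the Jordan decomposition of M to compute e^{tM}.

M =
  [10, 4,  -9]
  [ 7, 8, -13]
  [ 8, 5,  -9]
e^{tM} =
  [5*t^2*exp(3*t)/2 + 7*t*exp(3*t) + exp(3*t), 3*t^2*exp(3*t)/2 + 4*t*exp(3*t), -7*t^2*exp(3*t)/2 - 9*t*exp(3*t)]
  [-10*t^2*exp(3*t) + 7*t*exp(3*t), -6*t^2*exp(3*t) + 5*t*exp(3*t) + exp(3*t), 14*t^2*exp(3*t) - 13*t*exp(3*t)]
  [-5*t^2*exp(3*t)/2 + 8*t*exp(3*t), -3*t^2*exp(3*t)/2 + 5*t*exp(3*t), 7*t^2*exp(3*t)/2 - 12*t*exp(3*t) + exp(3*t)]

Strategy: write M = P · J · P⁻¹ where J is a Jordan canonical form, so e^{tM} = P · e^{tJ} · P⁻¹, and e^{tJ} can be computed block-by-block.

M has Jordan form
J =
  [3, 1, 0]
  [0, 3, 1]
  [0, 0, 3]
(up to reordering of blocks).

Per-block formulas:
  For a 3×3 Jordan block J_3(3): exp(t · J_3(3)) = e^(3t)·(I + t·N + (t^2/2)·N^2), where N is the 3×3 nilpotent shift.

After assembling e^{tJ} and conjugating by P, we get:

e^{tM} =
  [5*t^2*exp(3*t)/2 + 7*t*exp(3*t) + exp(3*t), 3*t^2*exp(3*t)/2 + 4*t*exp(3*t), -7*t^2*exp(3*t)/2 - 9*t*exp(3*t)]
  [-10*t^2*exp(3*t) + 7*t*exp(3*t), -6*t^2*exp(3*t) + 5*t*exp(3*t) + exp(3*t), 14*t^2*exp(3*t) - 13*t*exp(3*t)]
  [-5*t^2*exp(3*t)/2 + 8*t*exp(3*t), -3*t^2*exp(3*t)/2 + 5*t*exp(3*t), 7*t^2*exp(3*t)/2 - 12*t*exp(3*t) + exp(3*t)]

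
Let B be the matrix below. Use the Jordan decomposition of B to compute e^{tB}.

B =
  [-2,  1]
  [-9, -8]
e^{tB} =
  [3*t*exp(-5*t) + exp(-5*t), t*exp(-5*t)]
  [-9*t*exp(-5*t), -3*t*exp(-5*t) + exp(-5*t)]

Strategy: write B = P · J · P⁻¹ where J is a Jordan canonical form, so e^{tB} = P · e^{tJ} · P⁻¹, and e^{tJ} can be computed block-by-block.

B has Jordan form
J =
  [-5,  1]
  [ 0, -5]
(up to reordering of blocks).

Per-block formulas:
  For a 2×2 Jordan block J_2(-5): exp(t · J_2(-5)) = e^(-5t)·(I + t·N), where N is the 2×2 nilpotent shift.

After assembling e^{tJ} and conjugating by P, we get:

e^{tB} =
  [3*t*exp(-5*t) + exp(-5*t), t*exp(-5*t)]
  [-9*t*exp(-5*t), -3*t*exp(-5*t) + exp(-5*t)]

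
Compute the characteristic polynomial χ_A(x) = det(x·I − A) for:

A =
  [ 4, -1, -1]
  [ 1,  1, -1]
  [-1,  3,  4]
x^3 - 9*x^2 + 27*x - 27

Expanding det(x·I − A) (e.g. by cofactor expansion or by noting that A is similar to its Jordan form J, which has the same characteristic polynomial as A) gives
  χ_A(x) = x^3 - 9*x^2 + 27*x - 27
which factors as (x - 3)^3. The eigenvalues (with algebraic multiplicities) are λ = 3 with multiplicity 3.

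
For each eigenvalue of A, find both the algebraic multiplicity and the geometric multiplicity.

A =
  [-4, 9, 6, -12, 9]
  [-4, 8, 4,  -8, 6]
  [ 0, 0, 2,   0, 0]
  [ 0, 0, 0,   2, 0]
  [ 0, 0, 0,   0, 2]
λ = 2: alg = 5, geom = 4

Step 1 — factor the characteristic polynomial to read off the algebraic multiplicities:
  χ_A(x) = (x - 2)^5

Step 2 — compute geometric multiplicities via the rank-nullity identity g(λ) = n − rank(A − λI):
  rank(A − (2)·I) = 1, so dim ker(A − (2)·I) = n − 1 = 4

Summary:
  λ = 2: algebraic multiplicity = 5, geometric multiplicity = 4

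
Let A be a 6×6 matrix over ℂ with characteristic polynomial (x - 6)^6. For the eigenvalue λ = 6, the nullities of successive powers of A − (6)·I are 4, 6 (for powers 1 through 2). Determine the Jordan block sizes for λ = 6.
Block sizes for λ = 6: [2, 2, 1, 1]

From the dimensions of kernels of powers, the number of Jordan blocks of size at least j is d_j − d_{j−1} where d_j = dim ker(N^j) (with d_0 = 0). Computing the differences gives [4, 2].
The number of blocks of size exactly k is (#blocks of size ≥ k) − (#blocks of size ≥ k + 1), so the partition is: 2 block(s) of size 1, 2 block(s) of size 2.
In nonincreasing order the block sizes are [2, 2, 1, 1].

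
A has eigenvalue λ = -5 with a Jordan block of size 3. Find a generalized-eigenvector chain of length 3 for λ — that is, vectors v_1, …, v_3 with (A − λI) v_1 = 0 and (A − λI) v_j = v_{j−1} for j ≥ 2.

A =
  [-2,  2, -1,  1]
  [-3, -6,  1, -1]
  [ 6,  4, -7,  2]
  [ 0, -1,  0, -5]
A Jordan chain for λ = -5 of length 3:
v_1 = (-3, 0, -6, 3)ᵀ
v_2 = (3, -3, 6, 0)ᵀ
v_3 = (1, 0, 0, 0)ᵀ

Let N = A − (-5)·I. We want v_3 with N^3 v_3 = 0 but N^2 v_3 ≠ 0; then v_{j-1} := N · v_j for j = 3, …, 2.

Pick v_3 = (1, 0, 0, 0)ᵀ.
Then v_2 = N · v_3 = (3, -3, 6, 0)ᵀ.
Then v_1 = N · v_2 = (-3, 0, -6, 3)ᵀ.

Sanity check: (A − (-5)·I) v_1 = (0, 0, 0, 0)ᵀ = 0. ✓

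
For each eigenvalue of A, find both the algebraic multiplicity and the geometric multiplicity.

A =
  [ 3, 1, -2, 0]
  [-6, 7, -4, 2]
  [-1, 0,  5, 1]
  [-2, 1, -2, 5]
λ = 5: alg = 4, geom = 2

Step 1 — factor the characteristic polynomial to read off the algebraic multiplicities:
  χ_A(x) = (x - 5)^4

Step 2 — compute geometric multiplicities via the rank-nullity identity g(λ) = n − rank(A − λI):
  rank(A − (5)·I) = 2, so dim ker(A − (5)·I) = n − 2 = 2

Summary:
  λ = 5: algebraic multiplicity = 4, geometric multiplicity = 2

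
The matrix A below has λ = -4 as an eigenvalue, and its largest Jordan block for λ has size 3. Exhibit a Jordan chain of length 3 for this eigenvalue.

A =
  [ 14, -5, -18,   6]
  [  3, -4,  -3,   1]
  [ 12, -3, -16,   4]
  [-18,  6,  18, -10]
A Jordan chain for λ = -4 of length 3:
v_1 = (-15, 0, -9, 18)ᵀ
v_2 = (18, 3, 12, -18)ᵀ
v_3 = (1, 0, 0, 0)ᵀ

Let N = A − (-4)·I. We want v_3 with N^3 v_3 = 0 but N^2 v_3 ≠ 0; then v_{j-1} := N · v_j for j = 3, …, 2.

Pick v_3 = (1, 0, 0, 0)ᵀ.
Then v_2 = N · v_3 = (18, 3, 12, -18)ᵀ.
Then v_1 = N · v_2 = (-15, 0, -9, 18)ᵀ.

Sanity check: (A − (-4)·I) v_1 = (0, 0, 0, 0)ᵀ = 0. ✓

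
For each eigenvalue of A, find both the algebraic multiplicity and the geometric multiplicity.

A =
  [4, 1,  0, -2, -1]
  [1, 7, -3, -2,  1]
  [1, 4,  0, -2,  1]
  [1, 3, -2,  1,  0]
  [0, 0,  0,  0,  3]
λ = 3: alg = 5, geom = 2

Step 1 — factor the characteristic polynomial to read off the algebraic multiplicities:
  χ_A(x) = (x - 3)^5

Step 2 — compute geometric multiplicities via the rank-nullity identity g(λ) = n − rank(A − λI):
  rank(A − (3)·I) = 3, so dim ker(A − (3)·I) = n − 3 = 2

Summary:
  λ = 3: algebraic multiplicity = 5, geometric multiplicity = 2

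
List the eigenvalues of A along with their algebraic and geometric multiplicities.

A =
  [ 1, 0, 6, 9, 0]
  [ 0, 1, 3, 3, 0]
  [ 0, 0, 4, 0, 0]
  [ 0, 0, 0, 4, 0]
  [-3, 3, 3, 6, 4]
λ = 1: alg = 2, geom = 2; λ = 4: alg = 3, geom = 3

Step 1 — factor the characteristic polynomial to read off the algebraic multiplicities:
  χ_A(x) = (x - 4)^3*(x - 1)^2

Step 2 — compute geometric multiplicities via the rank-nullity identity g(λ) = n − rank(A − λI):
  rank(A − (1)·I) = 3, so dim ker(A − (1)·I) = n − 3 = 2
  rank(A − (4)·I) = 2, so dim ker(A − (4)·I) = n − 2 = 3

Summary:
  λ = 1: algebraic multiplicity = 2, geometric multiplicity = 2
  λ = 4: algebraic multiplicity = 3, geometric multiplicity = 3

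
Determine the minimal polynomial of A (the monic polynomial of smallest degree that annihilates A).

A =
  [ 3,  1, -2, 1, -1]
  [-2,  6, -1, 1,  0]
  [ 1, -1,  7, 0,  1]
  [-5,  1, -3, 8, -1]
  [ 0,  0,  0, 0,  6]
x^2 - 12*x + 36

The characteristic polynomial is χ_A(x) = (x - 6)^5, so the eigenvalues are known. The minimal polynomial is
  m_A(x) = Π_λ (x − λ)^{k_λ}
where k_λ is the size of the *largest* Jordan block for λ (equivalently, the smallest k with (A − λI)^k v = 0 for every generalised eigenvector v of λ).

  λ = 6: largest Jordan block has size 2, contributing (x − 6)^2

So m_A(x) = (x - 6)^2 = x^2 - 12*x + 36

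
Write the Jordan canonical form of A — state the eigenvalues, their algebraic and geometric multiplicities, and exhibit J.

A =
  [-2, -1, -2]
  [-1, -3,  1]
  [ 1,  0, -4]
J_3(-3)

The characteristic polynomial is
  det(x·I − A) = x^3 + 9*x^2 + 27*x + 27 = (x + 3)^3

Eigenvalues and multiplicities (the geometric multiplicity of λ is n − rank(A − λI), which equals the number of Jordan blocks for λ):
  λ = -3: algebraic multiplicity = 3, geometric multiplicity = 1

Determining the block sizes for each eigenvalue:
  λ = -3: one block (gm = 1), so the single block has size am = 3 → block sizes [3]

Assembling the blocks gives a Jordan form
J =
  [-3,  1,  0]
  [ 0, -3,  1]
  [ 0,  0, -3]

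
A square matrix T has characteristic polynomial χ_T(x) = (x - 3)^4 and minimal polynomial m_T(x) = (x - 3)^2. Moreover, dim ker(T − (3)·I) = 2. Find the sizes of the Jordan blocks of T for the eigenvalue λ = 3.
Block sizes for λ = 3: [2, 2]

Step 1 — from the characteristic polynomial, algebraic multiplicity of λ = 3 is 4. From dim ker(T − (3)·I) = 2, there are exactly 2 Jordan blocks for λ = 3.
Step 2 — from the minimal polynomial, the factor (x − 3)^2 tells us the largest block for λ = 3 has size 2.
Step 3 — with total size 4, 2 blocks, and largest block 2, the block sizes (in nonincreasing order) are [2, 2].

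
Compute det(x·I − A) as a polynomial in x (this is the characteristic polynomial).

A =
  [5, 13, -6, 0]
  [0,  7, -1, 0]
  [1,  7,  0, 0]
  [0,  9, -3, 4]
x^4 - 16*x^3 + 96*x^2 - 256*x + 256

Expanding det(x·I − A) (e.g. by cofactor expansion or by noting that A is similar to its Jordan form J, which has the same characteristic polynomial as A) gives
  χ_A(x) = x^4 - 16*x^3 + 96*x^2 - 256*x + 256
which factors as (x - 4)^4. The eigenvalues (with algebraic multiplicities) are λ = 4 with multiplicity 4.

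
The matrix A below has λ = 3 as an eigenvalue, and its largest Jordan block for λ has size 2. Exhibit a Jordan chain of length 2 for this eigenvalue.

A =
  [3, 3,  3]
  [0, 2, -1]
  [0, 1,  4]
A Jordan chain for λ = 3 of length 2:
v_1 = (3, -1, 1)ᵀ
v_2 = (0, 1, 0)ᵀ

Let N = A − (3)·I. We want v_2 with N^2 v_2 = 0 but N^1 v_2 ≠ 0; then v_{j-1} := N · v_j for j = 2, …, 2.

Pick v_2 = (0, 1, 0)ᵀ.
Then v_1 = N · v_2 = (3, -1, 1)ᵀ.

Sanity check: (A − (3)·I) v_1 = (0, 0, 0)ᵀ = 0. ✓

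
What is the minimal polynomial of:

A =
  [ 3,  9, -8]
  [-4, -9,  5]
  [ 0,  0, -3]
x^3 + 9*x^2 + 27*x + 27

The characteristic polynomial is χ_A(x) = (x + 3)^3, so the eigenvalues are known. The minimal polynomial is
  m_A(x) = Π_λ (x − λ)^{k_λ}
where k_λ is the size of the *largest* Jordan block for λ (equivalently, the smallest k with (A − λI)^k v = 0 for every generalised eigenvector v of λ).

  λ = -3: largest Jordan block has size 3, contributing (x + 3)^3

So m_A(x) = (x + 3)^3 = x^3 + 9*x^2 + 27*x + 27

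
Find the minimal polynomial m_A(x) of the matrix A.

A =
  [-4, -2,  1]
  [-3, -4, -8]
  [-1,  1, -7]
x^3 + 15*x^2 + 75*x + 125

The characteristic polynomial is χ_A(x) = (x + 5)^3, so the eigenvalues are known. The minimal polynomial is
  m_A(x) = Π_λ (x − λ)^{k_λ}
where k_λ is the size of the *largest* Jordan block for λ (equivalently, the smallest k with (A − λI)^k v = 0 for every generalised eigenvector v of λ).

  λ = -5: largest Jordan block has size 3, contributing (x + 5)^3

So m_A(x) = (x + 5)^3 = x^3 + 15*x^2 + 75*x + 125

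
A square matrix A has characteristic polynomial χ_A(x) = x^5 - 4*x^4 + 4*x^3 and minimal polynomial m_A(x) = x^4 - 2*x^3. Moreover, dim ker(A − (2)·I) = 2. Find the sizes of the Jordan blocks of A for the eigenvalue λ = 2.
Block sizes for λ = 2: [1, 1]

Step 1 — from the characteristic polynomial, algebraic multiplicity of λ = 2 is 2. From dim ker(A − (2)·I) = 2, there are exactly 2 Jordan blocks for λ = 2.
Step 2 — from the minimal polynomial, the factor (x − 2) tells us the largest block for λ = 2 has size 1.
Step 3 — with total size 2, 2 blocks, and largest block 1, the block sizes (in nonincreasing order) are [1, 1].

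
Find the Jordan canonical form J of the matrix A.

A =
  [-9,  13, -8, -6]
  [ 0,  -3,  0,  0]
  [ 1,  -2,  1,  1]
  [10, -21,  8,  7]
J_2(-3) ⊕ J_2(1)

The characteristic polynomial is
  det(x·I − A) = x^4 + 4*x^3 - 2*x^2 - 12*x + 9 = (x - 1)^2*(x + 3)^2

Eigenvalues and multiplicities (the geometric multiplicity of λ is n − rank(A − λI), which equals the number of Jordan blocks for λ):
  λ = -3: algebraic multiplicity = 2, geometric multiplicity = 1
  λ = 1: algebraic multiplicity = 2, geometric multiplicity = 1

Determining the block sizes for each eigenvalue:
  λ = -3: one block (gm = 1), so the single block has size am = 2 → block sizes [2]
  λ = 1: one block (gm = 1), so the single block has size am = 2 → block sizes [2]

Assembling the blocks gives a Jordan form
J =
  [-3,  1, 0, 0]
  [ 0, -3, 0, 0]
  [ 0,  0, 1, 1]
  [ 0,  0, 0, 1]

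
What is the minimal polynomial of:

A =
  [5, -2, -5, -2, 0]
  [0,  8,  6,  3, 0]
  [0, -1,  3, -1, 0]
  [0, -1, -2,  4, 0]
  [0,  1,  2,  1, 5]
x^3 - 15*x^2 + 75*x - 125

The characteristic polynomial is χ_A(x) = (x - 5)^5, so the eigenvalues are known. The minimal polynomial is
  m_A(x) = Π_λ (x − λ)^{k_λ}
where k_λ is the size of the *largest* Jordan block for λ (equivalently, the smallest k with (A − λI)^k v = 0 for every generalised eigenvector v of λ).

  λ = 5: largest Jordan block has size 3, contributing (x − 5)^3

So m_A(x) = (x - 5)^3 = x^3 - 15*x^2 + 75*x - 125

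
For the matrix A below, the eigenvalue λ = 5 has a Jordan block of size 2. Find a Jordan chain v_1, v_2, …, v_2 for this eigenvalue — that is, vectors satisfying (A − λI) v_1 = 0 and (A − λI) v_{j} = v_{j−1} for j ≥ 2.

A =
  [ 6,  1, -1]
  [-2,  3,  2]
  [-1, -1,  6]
A Jordan chain for λ = 5 of length 2:
v_1 = (1, -2, -1)ᵀ
v_2 = (1, 0, 0)ᵀ

Let N = A − (5)·I. We want v_2 with N^2 v_2 = 0 but N^1 v_2 ≠ 0; then v_{j-1} := N · v_j for j = 2, …, 2.

Pick v_2 = (1, 0, 0)ᵀ.
Then v_1 = N · v_2 = (1, -2, -1)ᵀ.

Sanity check: (A − (5)·I) v_1 = (0, 0, 0)ᵀ = 0. ✓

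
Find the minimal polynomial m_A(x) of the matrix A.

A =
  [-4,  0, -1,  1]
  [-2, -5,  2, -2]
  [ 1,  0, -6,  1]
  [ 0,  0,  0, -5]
x^2 + 10*x + 25

The characteristic polynomial is χ_A(x) = (x + 5)^4, so the eigenvalues are known. The minimal polynomial is
  m_A(x) = Π_λ (x − λ)^{k_λ}
where k_λ is the size of the *largest* Jordan block for λ (equivalently, the smallest k with (A − λI)^k v = 0 for every generalised eigenvector v of λ).

  λ = -5: largest Jordan block has size 2, contributing (x + 5)^2

So m_A(x) = (x + 5)^2 = x^2 + 10*x + 25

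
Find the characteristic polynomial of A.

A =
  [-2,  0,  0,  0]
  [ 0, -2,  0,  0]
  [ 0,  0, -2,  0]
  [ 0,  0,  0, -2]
x^4 + 8*x^3 + 24*x^2 + 32*x + 16

Expanding det(x·I − A) (e.g. by cofactor expansion or by noting that A is similar to its Jordan form J, which has the same characteristic polynomial as A) gives
  χ_A(x) = x^4 + 8*x^3 + 24*x^2 + 32*x + 16
which factors as (x + 2)^4. The eigenvalues (with algebraic multiplicities) are λ = -2 with multiplicity 4.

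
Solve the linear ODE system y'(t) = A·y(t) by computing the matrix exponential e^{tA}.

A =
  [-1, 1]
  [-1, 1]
e^{tA} =
  [1 - t, t]
  [-t, t + 1]

Strategy: write A = P · J · P⁻¹ where J is a Jordan canonical form, so e^{tA} = P · e^{tJ} · P⁻¹, and e^{tJ} can be computed block-by-block.

A has Jordan form
J =
  [0, 1]
  [0, 0]
(up to reordering of blocks).

Per-block formulas:
  For a 2×2 Jordan block J_2(0): exp(t · J_2(0)) = e^(0t)·(I + t·N), where N is the 2×2 nilpotent shift.

After assembling e^{tJ} and conjugating by P, we get:

e^{tA} =
  [1 - t, t]
  [-t, t + 1]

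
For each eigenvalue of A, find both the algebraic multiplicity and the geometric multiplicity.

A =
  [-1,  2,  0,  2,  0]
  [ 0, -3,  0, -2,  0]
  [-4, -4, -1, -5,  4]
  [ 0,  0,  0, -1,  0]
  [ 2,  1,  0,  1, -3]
λ = -3: alg = 2, geom = 1; λ = -1: alg = 3, geom = 2

Step 1 — factor the characteristic polynomial to read off the algebraic multiplicities:
  χ_A(x) = (x + 1)^3*(x + 3)^2

Step 2 — compute geometric multiplicities via the rank-nullity identity g(λ) = n − rank(A − λI):
  rank(A − (-3)·I) = 4, so dim ker(A − (-3)·I) = n − 4 = 1
  rank(A − (-1)·I) = 3, so dim ker(A − (-1)·I) = n − 3 = 2

Summary:
  λ = -3: algebraic multiplicity = 2, geometric multiplicity = 1
  λ = -1: algebraic multiplicity = 3, geometric multiplicity = 2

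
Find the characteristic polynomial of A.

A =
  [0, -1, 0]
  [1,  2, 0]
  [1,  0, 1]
x^3 - 3*x^2 + 3*x - 1

Expanding det(x·I − A) (e.g. by cofactor expansion or by noting that A is similar to its Jordan form J, which has the same characteristic polynomial as A) gives
  χ_A(x) = x^3 - 3*x^2 + 3*x - 1
which factors as (x - 1)^3. The eigenvalues (with algebraic multiplicities) are λ = 1 with multiplicity 3.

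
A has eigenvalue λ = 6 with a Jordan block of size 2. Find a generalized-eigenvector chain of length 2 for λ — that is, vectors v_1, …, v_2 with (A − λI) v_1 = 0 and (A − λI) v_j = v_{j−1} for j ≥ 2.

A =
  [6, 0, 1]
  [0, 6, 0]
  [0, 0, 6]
A Jordan chain for λ = 6 of length 2:
v_1 = (1, 0, 0)ᵀ
v_2 = (0, 0, 1)ᵀ

Let N = A − (6)·I. We want v_2 with N^2 v_2 = 0 but N^1 v_2 ≠ 0; then v_{j-1} := N · v_j for j = 2, …, 2.

Pick v_2 = (0, 0, 1)ᵀ.
Then v_1 = N · v_2 = (1, 0, 0)ᵀ.

Sanity check: (A − (6)·I) v_1 = (0, 0, 0)ᵀ = 0. ✓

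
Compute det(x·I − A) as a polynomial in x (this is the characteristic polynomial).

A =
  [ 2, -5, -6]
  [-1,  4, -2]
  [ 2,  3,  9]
x^3 - 15*x^2 + 75*x - 125

Expanding det(x·I − A) (e.g. by cofactor expansion or by noting that A is similar to its Jordan form J, which has the same characteristic polynomial as A) gives
  χ_A(x) = x^3 - 15*x^2 + 75*x - 125
which factors as (x - 5)^3. The eigenvalues (with algebraic multiplicities) are λ = 5 with multiplicity 3.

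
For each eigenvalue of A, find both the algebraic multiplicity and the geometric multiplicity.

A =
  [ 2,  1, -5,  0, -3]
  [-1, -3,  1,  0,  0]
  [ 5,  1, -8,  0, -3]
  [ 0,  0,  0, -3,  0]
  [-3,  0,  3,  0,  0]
λ = -3: alg = 4, geom = 2; λ = 0: alg = 1, geom = 1

Step 1 — factor the characteristic polynomial to read off the algebraic multiplicities:
  χ_A(x) = x*(x + 3)^4

Step 2 — compute geometric multiplicities via the rank-nullity identity g(λ) = n − rank(A − λI):
  rank(A − (-3)·I) = 3, so dim ker(A − (-3)·I) = n − 3 = 2
  rank(A − (0)·I) = 4, so dim ker(A − (0)·I) = n − 4 = 1

Summary:
  λ = -3: algebraic multiplicity = 4, geometric multiplicity = 2
  λ = 0: algebraic multiplicity = 1, geometric multiplicity = 1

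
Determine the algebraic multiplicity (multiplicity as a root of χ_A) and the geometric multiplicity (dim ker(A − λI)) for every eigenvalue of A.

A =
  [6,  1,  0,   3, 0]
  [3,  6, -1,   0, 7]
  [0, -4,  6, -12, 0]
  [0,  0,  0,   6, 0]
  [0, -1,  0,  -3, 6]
λ = 6: alg = 5, geom = 3

Step 1 — factor the characteristic polynomial to read off the algebraic multiplicities:
  χ_A(x) = (x - 6)^5

Step 2 — compute geometric multiplicities via the rank-nullity identity g(λ) = n − rank(A − λI):
  rank(A − (6)·I) = 2, so dim ker(A − (6)·I) = n − 2 = 3

Summary:
  λ = 6: algebraic multiplicity = 5, geometric multiplicity = 3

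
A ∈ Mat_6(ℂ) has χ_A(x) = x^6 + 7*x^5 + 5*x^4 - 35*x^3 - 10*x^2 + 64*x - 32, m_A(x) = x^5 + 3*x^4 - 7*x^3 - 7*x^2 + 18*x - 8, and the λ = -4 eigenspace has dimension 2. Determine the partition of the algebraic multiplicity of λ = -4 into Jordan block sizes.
Block sizes for λ = -4: [1, 1]

Step 1 — from the characteristic polynomial, algebraic multiplicity of λ = -4 is 2. From dim ker(A − (-4)·I) = 2, there are exactly 2 Jordan blocks for λ = -4.
Step 2 — from the minimal polynomial, the factor (x + 4) tells us the largest block for λ = -4 has size 1.
Step 3 — with total size 2, 2 blocks, and largest block 1, the block sizes (in nonincreasing order) are [1, 1].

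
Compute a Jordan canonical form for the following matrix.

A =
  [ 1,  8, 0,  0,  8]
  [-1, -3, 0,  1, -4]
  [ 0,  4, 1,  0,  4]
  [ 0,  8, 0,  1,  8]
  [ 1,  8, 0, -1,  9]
J_2(1) ⊕ J_1(1) ⊕ J_1(1) ⊕ J_1(5)

The characteristic polynomial is
  det(x·I − A) = x^5 - 9*x^4 + 26*x^3 - 34*x^2 + 21*x - 5 = (x - 5)*(x - 1)^4

Eigenvalues and multiplicities (the geometric multiplicity of λ is n − rank(A − λI), which equals the number of Jordan blocks for λ):
  λ = 1: algebraic multiplicity = 4, geometric multiplicity = 3
  λ = 5: algebraic multiplicity = 1, geometric multiplicity = 1

Determining the block sizes for each eigenvalue:
  λ = 1: 3 blocks summing to 4 forces exactly one block of size 2 and the rest size 1 → block sizes [2, 1, 1]
  λ = 5: one block (gm = 1), so the single block has size am = 1 → block sizes [1]

Assembling the blocks gives a Jordan form
J =
  [1, 1, 0, 0, 0]
  [0, 1, 0, 0, 0]
  [0, 0, 1, 0, 0]
  [0, 0, 0, 1, 0]
  [0, 0, 0, 0, 5]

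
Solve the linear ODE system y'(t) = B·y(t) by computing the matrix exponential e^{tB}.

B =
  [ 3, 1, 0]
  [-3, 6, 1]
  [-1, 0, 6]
e^{tB} =
  [t^2*exp(5*t)/2 - 2*t*exp(5*t) + exp(5*t), -t^2*exp(5*t)/2 + t*exp(5*t), t^2*exp(5*t)/2]
  [t^2*exp(5*t) - 3*t*exp(5*t), -t^2*exp(5*t) + t*exp(5*t) + exp(5*t), t^2*exp(5*t) + t*exp(5*t)]
  [t^2*exp(5*t)/2 - t*exp(5*t), -t^2*exp(5*t)/2, t^2*exp(5*t)/2 + t*exp(5*t) + exp(5*t)]

Strategy: write B = P · J · P⁻¹ where J is a Jordan canonical form, so e^{tB} = P · e^{tJ} · P⁻¹, and e^{tJ} can be computed block-by-block.

B has Jordan form
J =
  [5, 1, 0]
  [0, 5, 1]
  [0, 0, 5]
(up to reordering of blocks).

Per-block formulas:
  For a 3×3 Jordan block J_3(5): exp(t · J_3(5)) = e^(5t)·(I + t·N + (t^2/2)·N^2), where N is the 3×3 nilpotent shift.

After assembling e^{tJ} and conjugating by P, we get:

e^{tB} =
  [t^2*exp(5*t)/2 - 2*t*exp(5*t) + exp(5*t), -t^2*exp(5*t)/2 + t*exp(5*t), t^2*exp(5*t)/2]
  [t^2*exp(5*t) - 3*t*exp(5*t), -t^2*exp(5*t) + t*exp(5*t) + exp(5*t), t^2*exp(5*t) + t*exp(5*t)]
  [t^2*exp(5*t)/2 - t*exp(5*t), -t^2*exp(5*t)/2, t^2*exp(5*t)/2 + t*exp(5*t) + exp(5*t)]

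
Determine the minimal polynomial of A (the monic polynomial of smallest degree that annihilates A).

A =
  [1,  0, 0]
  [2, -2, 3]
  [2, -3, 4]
x^2 - 2*x + 1

The characteristic polynomial is χ_A(x) = (x - 1)^3, so the eigenvalues are known. The minimal polynomial is
  m_A(x) = Π_λ (x − λ)^{k_λ}
where k_λ is the size of the *largest* Jordan block for λ (equivalently, the smallest k with (A − λI)^k v = 0 for every generalised eigenvector v of λ).

  λ = 1: largest Jordan block has size 2, contributing (x − 1)^2

So m_A(x) = (x - 1)^2 = x^2 - 2*x + 1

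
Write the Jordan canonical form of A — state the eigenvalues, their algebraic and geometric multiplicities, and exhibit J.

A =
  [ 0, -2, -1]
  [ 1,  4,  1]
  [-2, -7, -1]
J_3(1)

The characteristic polynomial is
  det(x·I − A) = x^3 - 3*x^2 + 3*x - 1 = (x - 1)^3

Eigenvalues and multiplicities (the geometric multiplicity of λ is n − rank(A − λI), which equals the number of Jordan blocks for λ):
  λ = 1: algebraic multiplicity = 3, geometric multiplicity = 1

Determining the block sizes for each eigenvalue:
  λ = 1: one block (gm = 1), so the single block has size am = 3 → block sizes [3]

Assembling the blocks gives a Jordan form
J =
  [1, 1, 0]
  [0, 1, 1]
  [0, 0, 1]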